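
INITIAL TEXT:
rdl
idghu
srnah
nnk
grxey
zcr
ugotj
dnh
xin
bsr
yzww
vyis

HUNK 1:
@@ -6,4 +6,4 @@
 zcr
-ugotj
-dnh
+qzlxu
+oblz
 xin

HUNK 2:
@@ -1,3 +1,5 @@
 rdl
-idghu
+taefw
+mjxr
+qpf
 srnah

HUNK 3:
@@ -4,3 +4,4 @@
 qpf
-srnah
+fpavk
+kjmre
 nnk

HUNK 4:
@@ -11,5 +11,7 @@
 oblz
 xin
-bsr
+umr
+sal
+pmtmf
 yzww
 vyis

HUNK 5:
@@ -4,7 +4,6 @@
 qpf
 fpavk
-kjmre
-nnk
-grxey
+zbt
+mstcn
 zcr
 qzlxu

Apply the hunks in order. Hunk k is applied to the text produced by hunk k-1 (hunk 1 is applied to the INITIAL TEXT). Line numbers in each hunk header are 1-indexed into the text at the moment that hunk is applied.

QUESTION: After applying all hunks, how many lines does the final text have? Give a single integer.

Hunk 1: at line 6 remove [ugotj,dnh] add [qzlxu,oblz] -> 12 lines: rdl idghu srnah nnk grxey zcr qzlxu oblz xin bsr yzww vyis
Hunk 2: at line 1 remove [idghu] add [taefw,mjxr,qpf] -> 14 lines: rdl taefw mjxr qpf srnah nnk grxey zcr qzlxu oblz xin bsr yzww vyis
Hunk 3: at line 4 remove [srnah] add [fpavk,kjmre] -> 15 lines: rdl taefw mjxr qpf fpavk kjmre nnk grxey zcr qzlxu oblz xin bsr yzww vyis
Hunk 4: at line 11 remove [bsr] add [umr,sal,pmtmf] -> 17 lines: rdl taefw mjxr qpf fpavk kjmre nnk grxey zcr qzlxu oblz xin umr sal pmtmf yzww vyis
Hunk 5: at line 4 remove [kjmre,nnk,grxey] add [zbt,mstcn] -> 16 lines: rdl taefw mjxr qpf fpavk zbt mstcn zcr qzlxu oblz xin umr sal pmtmf yzww vyis
Final line count: 16

Answer: 16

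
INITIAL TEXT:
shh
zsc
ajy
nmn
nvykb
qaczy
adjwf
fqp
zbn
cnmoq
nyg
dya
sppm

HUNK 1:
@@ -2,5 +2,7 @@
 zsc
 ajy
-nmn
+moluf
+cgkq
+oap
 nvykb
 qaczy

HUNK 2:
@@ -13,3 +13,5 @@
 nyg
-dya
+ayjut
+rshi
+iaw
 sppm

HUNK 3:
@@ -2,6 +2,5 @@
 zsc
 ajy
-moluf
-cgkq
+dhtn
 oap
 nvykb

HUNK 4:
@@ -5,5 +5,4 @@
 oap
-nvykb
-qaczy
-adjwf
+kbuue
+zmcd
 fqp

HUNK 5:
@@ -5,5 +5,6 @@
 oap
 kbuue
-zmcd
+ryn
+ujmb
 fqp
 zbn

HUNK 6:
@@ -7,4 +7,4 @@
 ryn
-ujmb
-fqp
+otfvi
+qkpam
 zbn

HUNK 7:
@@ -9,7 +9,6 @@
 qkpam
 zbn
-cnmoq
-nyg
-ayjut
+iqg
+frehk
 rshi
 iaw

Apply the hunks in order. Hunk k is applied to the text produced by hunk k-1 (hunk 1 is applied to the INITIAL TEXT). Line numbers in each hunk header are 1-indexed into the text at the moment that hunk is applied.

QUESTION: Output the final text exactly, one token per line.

Hunk 1: at line 2 remove [nmn] add [moluf,cgkq,oap] -> 15 lines: shh zsc ajy moluf cgkq oap nvykb qaczy adjwf fqp zbn cnmoq nyg dya sppm
Hunk 2: at line 13 remove [dya] add [ayjut,rshi,iaw] -> 17 lines: shh zsc ajy moluf cgkq oap nvykb qaczy adjwf fqp zbn cnmoq nyg ayjut rshi iaw sppm
Hunk 3: at line 2 remove [moluf,cgkq] add [dhtn] -> 16 lines: shh zsc ajy dhtn oap nvykb qaczy adjwf fqp zbn cnmoq nyg ayjut rshi iaw sppm
Hunk 4: at line 5 remove [nvykb,qaczy,adjwf] add [kbuue,zmcd] -> 15 lines: shh zsc ajy dhtn oap kbuue zmcd fqp zbn cnmoq nyg ayjut rshi iaw sppm
Hunk 5: at line 5 remove [zmcd] add [ryn,ujmb] -> 16 lines: shh zsc ajy dhtn oap kbuue ryn ujmb fqp zbn cnmoq nyg ayjut rshi iaw sppm
Hunk 6: at line 7 remove [ujmb,fqp] add [otfvi,qkpam] -> 16 lines: shh zsc ajy dhtn oap kbuue ryn otfvi qkpam zbn cnmoq nyg ayjut rshi iaw sppm
Hunk 7: at line 9 remove [cnmoq,nyg,ayjut] add [iqg,frehk] -> 15 lines: shh zsc ajy dhtn oap kbuue ryn otfvi qkpam zbn iqg frehk rshi iaw sppm

Answer: shh
zsc
ajy
dhtn
oap
kbuue
ryn
otfvi
qkpam
zbn
iqg
frehk
rshi
iaw
sppm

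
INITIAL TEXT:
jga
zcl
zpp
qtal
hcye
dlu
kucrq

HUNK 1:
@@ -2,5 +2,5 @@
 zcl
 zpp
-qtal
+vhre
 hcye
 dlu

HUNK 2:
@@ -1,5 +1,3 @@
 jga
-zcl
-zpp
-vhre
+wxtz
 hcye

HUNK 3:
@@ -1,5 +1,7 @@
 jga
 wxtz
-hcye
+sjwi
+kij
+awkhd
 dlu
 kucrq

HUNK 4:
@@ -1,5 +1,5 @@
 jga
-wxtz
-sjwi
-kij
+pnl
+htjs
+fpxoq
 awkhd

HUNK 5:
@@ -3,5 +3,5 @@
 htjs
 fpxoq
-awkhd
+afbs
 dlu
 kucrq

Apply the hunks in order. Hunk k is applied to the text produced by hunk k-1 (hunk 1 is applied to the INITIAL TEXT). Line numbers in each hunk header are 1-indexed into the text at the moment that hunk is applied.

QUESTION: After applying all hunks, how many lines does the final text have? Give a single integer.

Hunk 1: at line 2 remove [qtal] add [vhre] -> 7 lines: jga zcl zpp vhre hcye dlu kucrq
Hunk 2: at line 1 remove [zcl,zpp,vhre] add [wxtz] -> 5 lines: jga wxtz hcye dlu kucrq
Hunk 3: at line 1 remove [hcye] add [sjwi,kij,awkhd] -> 7 lines: jga wxtz sjwi kij awkhd dlu kucrq
Hunk 4: at line 1 remove [wxtz,sjwi,kij] add [pnl,htjs,fpxoq] -> 7 lines: jga pnl htjs fpxoq awkhd dlu kucrq
Hunk 5: at line 3 remove [awkhd] add [afbs] -> 7 lines: jga pnl htjs fpxoq afbs dlu kucrq
Final line count: 7

Answer: 7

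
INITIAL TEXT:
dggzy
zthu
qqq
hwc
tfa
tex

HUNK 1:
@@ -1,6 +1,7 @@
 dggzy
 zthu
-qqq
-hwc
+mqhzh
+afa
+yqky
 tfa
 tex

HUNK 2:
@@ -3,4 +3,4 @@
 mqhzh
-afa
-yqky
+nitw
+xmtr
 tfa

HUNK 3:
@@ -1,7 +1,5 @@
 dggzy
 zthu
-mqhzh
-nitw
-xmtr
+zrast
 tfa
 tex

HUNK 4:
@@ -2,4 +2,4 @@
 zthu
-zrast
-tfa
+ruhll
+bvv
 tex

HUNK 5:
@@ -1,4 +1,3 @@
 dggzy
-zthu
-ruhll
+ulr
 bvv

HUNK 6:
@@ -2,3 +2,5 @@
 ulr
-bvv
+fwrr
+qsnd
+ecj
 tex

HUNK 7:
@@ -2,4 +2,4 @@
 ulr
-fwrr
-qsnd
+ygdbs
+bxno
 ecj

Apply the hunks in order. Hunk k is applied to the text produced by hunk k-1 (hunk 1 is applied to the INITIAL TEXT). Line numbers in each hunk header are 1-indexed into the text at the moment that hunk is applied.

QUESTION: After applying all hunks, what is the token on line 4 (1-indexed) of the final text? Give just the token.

Answer: bxno

Derivation:
Hunk 1: at line 1 remove [qqq,hwc] add [mqhzh,afa,yqky] -> 7 lines: dggzy zthu mqhzh afa yqky tfa tex
Hunk 2: at line 3 remove [afa,yqky] add [nitw,xmtr] -> 7 lines: dggzy zthu mqhzh nitw xmtr tfa tex
Hunk 3: at line 1 remove [mqhzh,nitw,xmtr] add [zrast] -> 5 lines: dggzy zthu zrast tfa tex
Hunk 4: at line 2 remove [zrast,tfa] add [ruhll,bvv] -> 5 lines: dggzy zthu ruhll bvv tex
Hunk 5: at line 1 remove [zthu,ruhll] add [ulr] -> 4 lines: dggzy ulr bvv tex
Hunk 6: at line 2 remove [bvv] add [fwrr,qsnd,ecj] -> 6 lines: dggzy ulr fwrr qsnd ecj tex
Hunk 7: at line 2 remove [fwrr,qsnd] add [ygdbs,bxno] -> 6 lines: dggzy ulr ygdbs bxno ecj tex
Final line 4: bxno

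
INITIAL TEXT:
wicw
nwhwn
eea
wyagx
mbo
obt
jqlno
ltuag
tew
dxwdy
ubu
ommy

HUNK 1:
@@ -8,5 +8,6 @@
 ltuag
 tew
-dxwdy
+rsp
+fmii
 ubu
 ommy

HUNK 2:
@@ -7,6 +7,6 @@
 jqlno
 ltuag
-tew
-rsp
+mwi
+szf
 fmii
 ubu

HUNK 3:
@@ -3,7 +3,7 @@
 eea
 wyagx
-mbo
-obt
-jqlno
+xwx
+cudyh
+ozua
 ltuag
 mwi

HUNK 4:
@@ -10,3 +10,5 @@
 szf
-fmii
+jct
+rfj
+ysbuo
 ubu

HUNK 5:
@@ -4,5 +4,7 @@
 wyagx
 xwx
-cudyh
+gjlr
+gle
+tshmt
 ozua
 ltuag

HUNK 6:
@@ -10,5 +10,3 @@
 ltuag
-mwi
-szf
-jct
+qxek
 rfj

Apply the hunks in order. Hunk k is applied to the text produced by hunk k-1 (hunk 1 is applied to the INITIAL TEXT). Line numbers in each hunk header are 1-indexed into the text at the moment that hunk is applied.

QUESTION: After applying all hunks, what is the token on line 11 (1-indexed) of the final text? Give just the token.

Hunk 1: at line 8 remove [dxwdy] add [rsp,fmii] -> 13 lines: wicw nwhwn eea wyagx mbo obt jqlno ltuag tew rsp fmii ubu ommy
Hunk 2: at line 7 remove [tew,rsp] add [mwi,szf] -> 13 lines: wicw nwhwn eea wyagx mbo obt jqlno ltuag mwi szf fmii ubu ommy
Hunk 3: at line 3 remove [mbo,obt,jqlno] add [xwx,cudyh,ozua] -> 13 lines: wicw nwhwn eea wyagx xwx cudyh ozua ltuag mwi szf fmii ubu ommy
Hunk 4: at line 10 remove [fmii] add [jct,rfj,ysbuo] -> 15 lines: wicw nwhwn eea wyagx xwx cudyh ozua ltuag mwi szf jct rfj ysbuo ubu ommy
Hunk 5: at line 4 remove [cudyh] add [gjlr,gle,tshmt] -> 17 lines: wicw nwhwn eea wyagx xwx gjlr gle tshmt ozua ltuag mwi szf jct rfj ysbuo ubu ommy
Hunk 6: at line 10 remove [mwi,szf,jct] add [qxek] -> 15 lines: wicw nwhwn eea wyagx xwx gjlr gle tshmt ozua ltuag qxek rfj ysbuo ubu ommy
Final line 11: qxek

Answer: qxek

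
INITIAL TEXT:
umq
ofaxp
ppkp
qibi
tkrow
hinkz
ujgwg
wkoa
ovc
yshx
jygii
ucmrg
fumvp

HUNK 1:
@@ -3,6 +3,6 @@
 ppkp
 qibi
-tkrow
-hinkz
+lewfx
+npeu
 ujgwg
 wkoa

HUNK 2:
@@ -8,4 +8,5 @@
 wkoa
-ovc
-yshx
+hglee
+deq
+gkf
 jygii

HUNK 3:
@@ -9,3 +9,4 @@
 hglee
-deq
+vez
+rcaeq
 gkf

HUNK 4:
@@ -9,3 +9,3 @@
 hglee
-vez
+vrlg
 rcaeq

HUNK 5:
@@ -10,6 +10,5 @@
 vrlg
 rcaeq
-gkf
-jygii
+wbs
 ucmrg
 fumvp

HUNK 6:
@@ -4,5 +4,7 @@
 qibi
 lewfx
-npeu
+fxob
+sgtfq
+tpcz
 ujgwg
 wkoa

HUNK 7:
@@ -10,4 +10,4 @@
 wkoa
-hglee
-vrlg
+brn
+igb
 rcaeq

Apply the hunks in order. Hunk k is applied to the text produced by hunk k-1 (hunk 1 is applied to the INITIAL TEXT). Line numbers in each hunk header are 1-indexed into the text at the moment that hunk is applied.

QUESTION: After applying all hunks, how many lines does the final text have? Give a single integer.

Answer: 16

Derivation:
Hunk 1: at line 3 remove [tkrow,hinkz] add [lewfx,npeu] -> 13 lines: umq ofaxp ppkp qibi lewfx npeu ujgwg wkoa ovc yshx jygii ucmrg fumvp
Hunk 2: at line 8 remove [ovc,yshx] add [hglee,deq,gkf] -> 14 lines: umq ofaxp ppkp qibi lewfx npeu ujgwg wkoa hglee deq gkf jygii ucmrg fumvp
Hunk 3: at line 9 remove [deq] add [vez,rcaeq] -> 15 lines: umq ofaxp ppkp qibi lewfx npeu ujgwg wkoa hglee vez rcaeq gkf jygii ucmrg fumvp
Hunk 4: at line 9 remove [vez] add [vrlg] -> 15 lines: umq ofaxp ppkp qibi lewfx npeu ujgwg wkoa hglee vrlg rcaeq gkf jygii ucmrg fumvp
Hunk 5: at line 10 remove [gkf,jygii] add [wbs] -> 14 lines: umq ofaxp ppkp qibi lewfx npeu ujgwg wkoa hglee vrlg rcaeq wbs ucmrg fumvp
Hunk 6: at line 4 remove [npeu] add [fxob,sgtfq,tpcz] -> 16 lines: umq ofaxp ppkp qibi lewfx fxob sgtfq tpcz ujgwg wkoa hglee vrlg rcaeq wbs ucmrg fumvp
Hunk 7: at line 10 remove [hglee,vrlg] add [brn,igb] -> 16 lines: umq ofaxp ppkp qibi lewfx fxob sgtfq tpcz ujgwg wkoa brn igb rcaeq wbs ucmrg fumvp
Final line count: 16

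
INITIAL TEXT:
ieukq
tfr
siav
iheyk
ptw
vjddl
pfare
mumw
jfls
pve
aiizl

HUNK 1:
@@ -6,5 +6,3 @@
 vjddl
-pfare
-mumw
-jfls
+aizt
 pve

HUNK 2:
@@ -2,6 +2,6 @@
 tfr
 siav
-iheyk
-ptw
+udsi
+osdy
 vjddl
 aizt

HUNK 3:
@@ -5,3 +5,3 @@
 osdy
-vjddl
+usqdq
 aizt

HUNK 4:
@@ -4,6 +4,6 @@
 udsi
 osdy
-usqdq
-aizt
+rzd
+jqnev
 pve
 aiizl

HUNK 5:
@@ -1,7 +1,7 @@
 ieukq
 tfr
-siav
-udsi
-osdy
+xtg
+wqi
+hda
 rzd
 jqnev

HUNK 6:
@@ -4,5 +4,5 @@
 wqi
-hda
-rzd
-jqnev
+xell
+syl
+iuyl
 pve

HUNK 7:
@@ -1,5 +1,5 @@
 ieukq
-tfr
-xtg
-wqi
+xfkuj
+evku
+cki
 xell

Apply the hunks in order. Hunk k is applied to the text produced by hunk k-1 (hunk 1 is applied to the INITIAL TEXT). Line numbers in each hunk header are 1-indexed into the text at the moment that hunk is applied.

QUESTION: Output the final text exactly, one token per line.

Hunk 1: at line 6 remove [pfare,mumw,jfls] add [aizt] -> 9 lines: ieukq tfr siav iheyk ptw vjddl aizt pve aiizl
Hunk 2: at line 2 remove [iheyk,ptw] add [udsi,osdy] -> 9 lines: ieukq tfr siav udsi osdy vjddl aizt pve aiizl
Hunk 3: at line 5 remove [vjddl] add [usqdq] -> 9 lines: ieukq tfr siav udsi osdy usqdq aizt pve aiizl
Hunk 4: at line 4 remove [usqdq,aizt] add [rzd,jqnev] -> 9 lines: ieukq tfr siav udsi osdy rzd jqnev pve aiizl
Hunk 5: at line 1 remove [siav,udsi,osdy] add [xtg,wqi,hda] -> 9 lines: ieukq tfr xtg wqi hda rzd jqnev pve aiizl
Hunk 6: at line 4 remove [hda,rzd,jqnev] add [xell,syl,iuyl] -> 9 lines: ieukq tfr xtg wqi xell syl iuyl pve aiizl
Hunk 7: at line 1 remove [tfr,xtg,wqi] add [xfkuj,evku,cki] -> 9 lines: ieukq xfkuj evku cki xell syl iuyl pve aiizl

Answer: ieukq
xfkuj
evku
cki
xell
syl
iuyl
pve
aiizl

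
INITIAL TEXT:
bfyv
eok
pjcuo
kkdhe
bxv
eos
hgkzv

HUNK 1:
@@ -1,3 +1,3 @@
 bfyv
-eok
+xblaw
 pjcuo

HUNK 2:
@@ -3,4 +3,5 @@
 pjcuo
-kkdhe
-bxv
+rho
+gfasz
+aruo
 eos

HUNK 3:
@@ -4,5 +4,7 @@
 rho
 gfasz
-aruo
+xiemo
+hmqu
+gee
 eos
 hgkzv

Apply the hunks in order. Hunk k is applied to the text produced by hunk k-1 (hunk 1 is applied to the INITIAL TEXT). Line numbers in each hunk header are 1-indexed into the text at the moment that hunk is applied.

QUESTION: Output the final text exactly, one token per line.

Hunk 1: at line 1 remove [eok] add [xblaw] -> 7 lines: bfyv xblaw pjcuo kkdhe bxv eos hgkzv
Hunk 2: at line 3 remove [kkdhe,bxv] add [rho,gfasz,aruo] -> 8 lines: bfyv xblaw pjcuo rho gfasz aruo eos hgkzv
Hunk 3: at line 4 remove [aruo] add [xiemo,hmqu,gee] -> 10 lines: bfyv xblaw pjcuo rho gfasz xiemo hmqu gee eos hgkzv

Answer: bfyv
xblaw
pjcuo
rho
gfasz
xiemo
hmqu
gee
eos
hgkzv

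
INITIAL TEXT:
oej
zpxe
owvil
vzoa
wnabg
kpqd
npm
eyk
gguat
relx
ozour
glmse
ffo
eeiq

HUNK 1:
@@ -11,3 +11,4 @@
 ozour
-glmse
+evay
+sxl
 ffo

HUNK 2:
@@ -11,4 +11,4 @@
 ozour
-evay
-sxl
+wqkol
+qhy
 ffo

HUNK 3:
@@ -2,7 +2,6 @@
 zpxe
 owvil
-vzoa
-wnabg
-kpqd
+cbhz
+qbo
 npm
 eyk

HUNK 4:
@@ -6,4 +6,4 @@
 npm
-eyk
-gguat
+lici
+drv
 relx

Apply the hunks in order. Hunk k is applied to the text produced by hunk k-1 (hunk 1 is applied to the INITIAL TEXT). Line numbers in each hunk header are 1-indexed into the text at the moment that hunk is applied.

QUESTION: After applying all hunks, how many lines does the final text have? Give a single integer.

Hunk 1: at line 11 remove [glmse] add [evay,sxl] -> 15 lines: oej zpxe owvil vzoa wnabg kpqd npm eyk gguat relx ozour evay sxl ffo eeiq
Hunk 2: at line 11 remove [evay,sxl] add [wqkol,qhy] -> 15 lines: oej zpxe owvil vzoa wnabg kpqd npm eyk gguat relx ozour wqkol qhy ffo eeiq
Hunk 3: at line 2 remove [vzoa,wnabg,kpqd] add [cbhz,qbo] -> 14 lines: oej zpxe owvil cbhz qbo npm eyk gguat relx ozour wqkol qhy ffo eeiq
Hunk 4: at line 6 remove [eyk,gguat] add [lici,drv] -> 14 lines: oej zpxe owvil cbhz qbo npm lici drv relx ozour wqkol qhy ffo eeiq
Final line count: 14

Answer: 14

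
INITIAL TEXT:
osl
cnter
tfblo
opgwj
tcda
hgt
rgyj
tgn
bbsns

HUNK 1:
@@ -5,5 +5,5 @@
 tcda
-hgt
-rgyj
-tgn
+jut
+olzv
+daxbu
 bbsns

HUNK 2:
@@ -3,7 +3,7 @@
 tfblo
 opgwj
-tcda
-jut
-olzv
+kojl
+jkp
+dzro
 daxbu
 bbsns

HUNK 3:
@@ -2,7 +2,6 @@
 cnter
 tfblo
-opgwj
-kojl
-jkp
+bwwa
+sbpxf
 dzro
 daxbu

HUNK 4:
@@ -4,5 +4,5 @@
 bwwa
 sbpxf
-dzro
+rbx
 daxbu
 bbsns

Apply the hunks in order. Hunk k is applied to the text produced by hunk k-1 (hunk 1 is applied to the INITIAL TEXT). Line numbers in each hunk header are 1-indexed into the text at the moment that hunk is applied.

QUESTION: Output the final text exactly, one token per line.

Answer: osl
cnter
tfblo
bwwa
sbpxf
rbx
daxbu
bbsns

Derivation:
Hunk 1: at line 5 remove [hgt,rgyj,tgn] add [jut,olzv,daxbu] -> 9 lines: osl cnter tfblo opgwj tcda jut olzv daxbu bbsns
Hunk 2: at line 3 remove [tcda,jut,olzv] add [kojl,jkp,dzro] -> 9 lines: osl cnter tfblo opgwj kojl jkp dzro daxbu bbsns
Hunk 3: at line 2 remove [opgwj,kojl,jkp] add [bwwa,sbpxf] -> 8 lines: osl cnter tfblo bwwa sbpxf dzro daxbu bbsns
Hunk 4: at line 4 remove [dzro] add [rbx] -> 8 lines: osl cnter tfblo bwwa sbpxf rbx daxbu bbsns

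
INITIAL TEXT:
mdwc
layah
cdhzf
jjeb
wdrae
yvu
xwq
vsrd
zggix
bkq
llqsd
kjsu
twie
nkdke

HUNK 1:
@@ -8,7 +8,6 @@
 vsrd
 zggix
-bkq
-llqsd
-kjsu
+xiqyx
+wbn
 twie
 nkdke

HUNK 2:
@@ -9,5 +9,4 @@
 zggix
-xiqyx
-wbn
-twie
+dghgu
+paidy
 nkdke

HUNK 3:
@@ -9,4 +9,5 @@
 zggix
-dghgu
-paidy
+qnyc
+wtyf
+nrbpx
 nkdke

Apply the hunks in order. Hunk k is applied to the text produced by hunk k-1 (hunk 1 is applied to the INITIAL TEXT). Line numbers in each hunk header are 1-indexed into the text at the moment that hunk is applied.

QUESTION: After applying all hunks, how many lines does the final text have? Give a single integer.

Answer: 13

Derivation:
Hunk 1: at line 8 remove [bkq,llqsd,kjsu] add [xiqyx,wbn] -> 13 lines: mdwc layah cdhzf jjeb wdrae yvu xwq vsrd zggix xiqyx wbn twie nkdke
Hunk 2: at line 9 remove [xiqyx,wbn,twie] add [dghgu,paidy] -> 12 lines: mdwc layah cdhzf jjeb wdrae yvu xwq vsrd zggix dghgu paidy nkdke
Hunk 3: at line 9 remove [dghgu,paidy] add [qnyc,wtyf,nrbpx] -> 13 lines: mdwc layah cdhzf jjeb wdrae yvu xwq vsrd zggix qnyc wtyf nrbpx nkdke
Final line count: 13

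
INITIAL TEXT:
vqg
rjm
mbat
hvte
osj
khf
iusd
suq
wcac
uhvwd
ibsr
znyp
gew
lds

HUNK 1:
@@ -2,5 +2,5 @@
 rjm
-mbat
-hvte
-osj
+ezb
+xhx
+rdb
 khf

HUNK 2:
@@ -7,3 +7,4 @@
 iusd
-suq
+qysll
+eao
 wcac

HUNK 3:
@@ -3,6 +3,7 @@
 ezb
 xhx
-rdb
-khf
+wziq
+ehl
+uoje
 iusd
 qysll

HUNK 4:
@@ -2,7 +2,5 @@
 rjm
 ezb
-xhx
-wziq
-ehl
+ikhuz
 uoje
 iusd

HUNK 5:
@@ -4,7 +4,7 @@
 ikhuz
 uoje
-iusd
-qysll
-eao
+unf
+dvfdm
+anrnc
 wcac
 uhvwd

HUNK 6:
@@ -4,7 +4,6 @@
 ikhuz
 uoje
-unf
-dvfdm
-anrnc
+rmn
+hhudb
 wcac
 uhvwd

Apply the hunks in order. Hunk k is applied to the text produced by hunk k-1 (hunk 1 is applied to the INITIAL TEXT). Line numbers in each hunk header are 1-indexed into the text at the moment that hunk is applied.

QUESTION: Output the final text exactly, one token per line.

Hunk 1: at line 2 remove [mbat,hvte,osj] add [ezb,xhx,rdb] -> 14 lines: vqg rjm ezb xhx rdb khf iusd suq wcac uhvwd ibsr znyp gew lds
Hunk 2: at line 7 remove [suq] add [qysll,eao] -> 15 lines: vqg rjm ezb xhx rdb khf iusd qysll eao wcac uhvwd ibsr znyp gew lds
Hunk 3: at line 3 remove [rdb,khf] add [wziq,ehl,uoje] -> 16 lines: vqg rjm ezb xhx wziq ehl uoje iusd qysll eao wcac uhvwd ibsr znyp gew lds
Hunk 4: at line 2 remove [xhx,wziq,ehl] add [ikhuz] -> 14 lines: vqg rjm ezb ikhuz uoje iusd qysll eao wcac uhvwd ibsr znyp gew lds
Hunk 5: at line 4 remove [iusd,qysll,eao] add [unf,dvfdm,anrnc] -> 14 lines: vqg rjm ezb ikhuz uoje unf dvfdm anrnc wcac uhvwd ibsr znyp gew lds
Hunk 6: at line 4 remove [unf,dvfdm,anrnc] add [rmn,hhudb] -> 13 lines: vqg rjm ezb ikhuz uoje rmn hhudb wcac uhvwd ibsr znyp gew lds

Answer: vqg
rjm
ezb
ikhuz
uoje
rmn
hhudb
wcac
uhvwd
ibsr
znyp
gew
lds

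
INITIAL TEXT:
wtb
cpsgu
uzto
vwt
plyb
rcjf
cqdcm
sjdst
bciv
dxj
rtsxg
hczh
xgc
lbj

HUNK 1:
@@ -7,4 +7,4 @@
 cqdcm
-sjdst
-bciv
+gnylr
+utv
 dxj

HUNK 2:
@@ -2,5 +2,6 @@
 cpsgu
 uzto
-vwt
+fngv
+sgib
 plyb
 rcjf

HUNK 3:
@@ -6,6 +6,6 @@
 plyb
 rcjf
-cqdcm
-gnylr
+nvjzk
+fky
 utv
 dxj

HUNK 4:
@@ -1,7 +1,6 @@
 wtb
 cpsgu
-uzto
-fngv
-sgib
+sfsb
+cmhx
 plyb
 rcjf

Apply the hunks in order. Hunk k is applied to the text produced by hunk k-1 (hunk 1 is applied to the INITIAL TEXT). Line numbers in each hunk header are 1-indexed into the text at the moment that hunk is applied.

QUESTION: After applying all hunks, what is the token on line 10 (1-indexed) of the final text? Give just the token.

Answer: dxj

Derivation:
Hunk 1: at line 7 remove [sjdst,bciv] add [gnylr,utv] -> 14 lines: wtb cpsgu uzto vwt plyb rcjf cqdcm gnylr utv dxj rtsxg hczh xgc lbj
Hunk 2: at line 2 remove [vwt] add [fngv,sgib] -> 15 lines: wtb cpsgu uzto fngv sgib plyb rcjf cqdcm gnylr utv dxj rtsxg hczh xgc lbj
Hunk 3: at line 6 remove [cqdcm,gnylr] add [nvjzk,fky] -> 15 lines: wtb cpsgu uzto fngv sgib plyb rcjf nvjzk fky utv dxj rtsxg hczh xgc lbj
Hunk 4: at line 1 remove [uzto,fngv,sgib] add [sfsb,cmhx] -> 14 lines: wtb cpsgu sfsb cmhx plyb rcjf nvjzk fky utv dxj rtsxg hczh xgc lbj
Final line 10: dxj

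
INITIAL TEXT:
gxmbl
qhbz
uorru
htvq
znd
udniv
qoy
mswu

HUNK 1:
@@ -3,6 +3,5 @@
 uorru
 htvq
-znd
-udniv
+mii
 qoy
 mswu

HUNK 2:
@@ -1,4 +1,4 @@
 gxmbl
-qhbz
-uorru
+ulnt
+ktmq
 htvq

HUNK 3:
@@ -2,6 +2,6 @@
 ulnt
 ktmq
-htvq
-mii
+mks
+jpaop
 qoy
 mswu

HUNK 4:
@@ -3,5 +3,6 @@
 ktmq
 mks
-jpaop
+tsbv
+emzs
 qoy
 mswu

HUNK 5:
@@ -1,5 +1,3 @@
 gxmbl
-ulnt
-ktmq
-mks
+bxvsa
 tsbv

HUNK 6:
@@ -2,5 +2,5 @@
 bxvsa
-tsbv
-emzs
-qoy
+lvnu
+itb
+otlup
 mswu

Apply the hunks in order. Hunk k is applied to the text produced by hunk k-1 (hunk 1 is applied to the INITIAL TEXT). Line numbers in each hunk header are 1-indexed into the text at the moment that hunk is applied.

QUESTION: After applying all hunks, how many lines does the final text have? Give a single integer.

Answer: 6

Derivation:
Hunk 1: at line 3 remove [znd,udniv] add [mii] -> 7 lines: gxmbl qhbz uorru htvq mii qoy mswu
Hunk 2: at line 1 remove [qhbz,uorru] add [ulnt,ktmq] -> 7 lines: gxmbl ulnt ktmq htvq mii qoy mswu
Hunk 3: at line 2 remove [htvq,mii] add [mks,jpaop] -> 7 lines: gxmbl ulnt ktmq mks jpaop qoy mswu
Hunk 4: at line 3 remove [jpaop] add [tsbv,emzs] -> 8 lines: gxmbl ulnt ktmq mks tsbv emzs qoy mswu
Hunk 5: at line 1 remove [ulnt,ktmq,mks] add [bxvsa] -> 6 lines: gxmbl bxvsa tsbv emzs qoy mswu
Hunk 6: at line 2 remove [tsbv,emzs,qoy] add [lvnu,itb,otlup] -> 6 lines: gxmbl bxvsa lvnu itb otlup mswu
Final line count: 6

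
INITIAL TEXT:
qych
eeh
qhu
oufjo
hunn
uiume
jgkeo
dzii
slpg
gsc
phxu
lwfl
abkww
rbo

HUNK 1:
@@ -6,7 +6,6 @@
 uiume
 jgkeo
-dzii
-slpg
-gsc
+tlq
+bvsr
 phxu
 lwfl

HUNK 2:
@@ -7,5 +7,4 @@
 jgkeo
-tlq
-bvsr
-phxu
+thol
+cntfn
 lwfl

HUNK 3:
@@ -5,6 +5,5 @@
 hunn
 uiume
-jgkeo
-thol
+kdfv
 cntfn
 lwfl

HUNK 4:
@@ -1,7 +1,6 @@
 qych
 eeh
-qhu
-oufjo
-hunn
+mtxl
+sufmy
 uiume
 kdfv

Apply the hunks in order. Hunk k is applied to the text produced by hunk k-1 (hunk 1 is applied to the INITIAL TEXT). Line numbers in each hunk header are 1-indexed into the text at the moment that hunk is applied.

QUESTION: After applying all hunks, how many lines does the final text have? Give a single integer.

Hunk 1: at line 6 remove [dzii,slpg,gsc] add [tlq,bvsr] -> 13 lines: qych eeh qhu oufjo hunn uiume jgkeo tlq bvsr phxu lwfl abkww rbo
Hunk 2: at line 7 remove [tlq,bvsr,phxu] add [thol,cntfn] -> 12 lines: qych eeh qhu oufjo hunn uiume jgkeo thol cntfn lwfl abkww rbo
Hunk 3: at line 5 remove [jgkeo,thol] add [kdfv] -> 11 lines: qych eeh qhu oufjo hunn uiume kdfv cntfn lwfl abkww rbo
Hunk 4: at line 1 remove [qhu,oufjo,hunn] add [mtxl,sufmy] -> 10 lines: qych eeh mtxl sufmy uiume kdfv cntfn lwfl abkww rbo
Final line count: 10

Answer: 10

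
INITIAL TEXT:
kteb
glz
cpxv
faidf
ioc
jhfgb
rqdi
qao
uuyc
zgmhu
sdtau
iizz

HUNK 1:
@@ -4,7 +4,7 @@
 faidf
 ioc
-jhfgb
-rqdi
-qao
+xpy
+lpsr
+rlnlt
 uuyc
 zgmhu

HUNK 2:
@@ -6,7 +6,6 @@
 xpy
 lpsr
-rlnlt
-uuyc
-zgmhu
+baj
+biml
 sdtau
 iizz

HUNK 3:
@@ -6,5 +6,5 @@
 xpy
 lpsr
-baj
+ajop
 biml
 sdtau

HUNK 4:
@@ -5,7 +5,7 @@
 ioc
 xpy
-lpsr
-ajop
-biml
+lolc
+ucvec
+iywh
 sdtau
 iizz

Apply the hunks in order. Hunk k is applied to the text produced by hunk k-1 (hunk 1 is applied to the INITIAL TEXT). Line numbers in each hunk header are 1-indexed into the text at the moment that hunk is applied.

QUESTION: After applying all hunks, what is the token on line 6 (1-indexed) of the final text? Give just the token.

Answer: xpy

Derivation:
Hunk 1: at line 4 remove [jhfgb,rqdi,qao] add [xpy,lpsr,rlnlt] -> 12 lines: kteb glz cpxv faidf ioc xpy lpsr rlnlt uuyc zgmhu sdtau iizz
Hunk 2: at line 6 remove [rlnlt,uuyc,zgmhu] add [baj,biml] -> 11 lines: kteb glz cpxv faidf ioc xpy lpsr baj biml sdtau iizz
Hunk 3: at line 6 remove [baj] add [ajop] -> 11 lines: kteb glz cpxv faidf ioc xpy lpsr ajop biml sdtau iizz
Hunk 4: at line 5 remove [lpsr,ajop,biml] add [lolc,ucvec,iywh] -> 11 lines: kteb glz cpxv faidf ioc xpy lolc ucvec iywh sdtau iizz
Final line 6: xpy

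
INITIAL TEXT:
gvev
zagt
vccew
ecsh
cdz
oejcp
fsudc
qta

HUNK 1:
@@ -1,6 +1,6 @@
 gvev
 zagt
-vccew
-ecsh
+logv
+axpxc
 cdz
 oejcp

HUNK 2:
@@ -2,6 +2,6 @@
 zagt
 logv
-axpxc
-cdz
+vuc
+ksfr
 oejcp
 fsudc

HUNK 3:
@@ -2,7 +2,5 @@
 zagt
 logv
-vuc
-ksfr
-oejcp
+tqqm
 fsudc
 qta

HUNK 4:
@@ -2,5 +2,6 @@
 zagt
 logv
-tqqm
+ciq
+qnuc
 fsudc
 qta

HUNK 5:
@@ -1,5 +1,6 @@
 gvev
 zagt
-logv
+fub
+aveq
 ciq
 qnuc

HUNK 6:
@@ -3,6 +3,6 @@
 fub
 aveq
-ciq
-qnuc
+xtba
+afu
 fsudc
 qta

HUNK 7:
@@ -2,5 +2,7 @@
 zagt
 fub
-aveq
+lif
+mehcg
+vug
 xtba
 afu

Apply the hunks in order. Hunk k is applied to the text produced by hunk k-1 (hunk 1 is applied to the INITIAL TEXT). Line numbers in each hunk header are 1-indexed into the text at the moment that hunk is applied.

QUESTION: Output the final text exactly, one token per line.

Hunk 1: at line 1 remove [vccew,ecsh] add [logv,axpxc] -> 8 lines: gvev zagt logv axpxc cdz oejcp fsudc qta
Hunk 2: at line 2 remove [axpxc,cdz] add [vuc,ksfr] -> 8 lines: gvev zagt logv vuc ksfr oejcp fsudc qta
Hunk 3: at line 2 remove [vuc,ksfr,oejcp] add [tqqm] -> 6 lines: gvev zagt logv tqqm fsudc qta
Hunk 4: at line 2 remove [tqqm] add [ciq,qnuc] -> 7 lines: gvev zagt logv ciq qnuc fsudc qta
Hunk 5: at line 1 remove [logv] add [fub,aveq] -> 8 lines: gvev zagt fub aveq ciq qnuc fsudc qta
Hunk 6: at line 3 remove [ciq,qnuc] add [xtba,afu] -> 8 lines: gvev zagt fub aveq xtba afu fsudc qta
Hunk 7: at line 2 remove [aveq] add [lif,mehcg,vug] -> 10 lines: gvev zagt fub lif mehcg vug xtba afu fsudc qta

Answer: gvev
zagt
fub
lif
mehcg
vug
xtba
afu
fsudc
qta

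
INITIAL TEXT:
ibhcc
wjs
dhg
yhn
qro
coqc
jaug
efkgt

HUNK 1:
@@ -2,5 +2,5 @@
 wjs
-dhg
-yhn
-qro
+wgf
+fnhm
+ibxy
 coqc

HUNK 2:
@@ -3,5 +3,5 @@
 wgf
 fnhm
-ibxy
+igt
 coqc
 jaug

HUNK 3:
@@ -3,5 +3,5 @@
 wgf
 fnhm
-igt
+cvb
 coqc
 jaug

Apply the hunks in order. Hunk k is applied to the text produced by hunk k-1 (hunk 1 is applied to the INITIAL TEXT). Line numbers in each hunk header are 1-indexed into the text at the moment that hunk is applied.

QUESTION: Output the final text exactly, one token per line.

Answer: ibhcc
wjs
wgf
fnhm
cvb
coqc
jaug
efkgt

Derivation:
Hunk 1: at line 2 remove [dhg,yhn,qro] add [wgf,fnhm,ibxy] -> 8 lines: ibhcc wjs wgf fnhm ibxy coqc jaug efkgt
Hunk 2: at line 3 remove [ibxy] add [igt] -> 8 lines: ibhcc wjs wgf fnhm igt coqc jaug efkgt
Hunk 3: at line 3 remove [igt] add [cvb] -> 8 lines: ibhcc wjs wgf fnhm cvb coqc jaug efkgt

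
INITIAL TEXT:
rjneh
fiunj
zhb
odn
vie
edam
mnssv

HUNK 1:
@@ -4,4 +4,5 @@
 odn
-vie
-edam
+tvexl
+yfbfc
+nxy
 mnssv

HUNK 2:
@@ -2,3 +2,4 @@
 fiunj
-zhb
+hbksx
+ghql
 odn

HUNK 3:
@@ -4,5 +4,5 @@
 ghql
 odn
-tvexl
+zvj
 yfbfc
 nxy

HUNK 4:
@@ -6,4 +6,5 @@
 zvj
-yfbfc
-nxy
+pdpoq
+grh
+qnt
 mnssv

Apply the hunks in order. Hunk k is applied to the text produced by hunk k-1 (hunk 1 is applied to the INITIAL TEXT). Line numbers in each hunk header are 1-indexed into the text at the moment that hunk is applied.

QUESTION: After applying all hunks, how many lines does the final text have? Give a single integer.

Hunk 1: at line 4 remove [vie,edam] add [tvexl,yfbfc,nxy] -> 8 lines: rjneh fiunj zhb odn tvexl yfbfc nxy mnssv
Hunk 2: at line 2 remove [zhb] add [hbksx,ghql] -> 9 lines: rjneh fiunj hbksx ghql odn tvexl yfbfc nxy mnssv
Hunk 3: at line 4 remove [tvexl] add [zvj] -> 9 lines: rjneh fiunj hbksx ghql odn zvj yfbfc nxy mnssv
Hunk 4: at line 6 remove [yfbfc,nxy] add [pdpoq,grh,qnt] -> 10 lines: rjneh fiunj hbksx ghql odn zvj pdpoq grh qnt mnssv
Final line count: 10

Answer: 10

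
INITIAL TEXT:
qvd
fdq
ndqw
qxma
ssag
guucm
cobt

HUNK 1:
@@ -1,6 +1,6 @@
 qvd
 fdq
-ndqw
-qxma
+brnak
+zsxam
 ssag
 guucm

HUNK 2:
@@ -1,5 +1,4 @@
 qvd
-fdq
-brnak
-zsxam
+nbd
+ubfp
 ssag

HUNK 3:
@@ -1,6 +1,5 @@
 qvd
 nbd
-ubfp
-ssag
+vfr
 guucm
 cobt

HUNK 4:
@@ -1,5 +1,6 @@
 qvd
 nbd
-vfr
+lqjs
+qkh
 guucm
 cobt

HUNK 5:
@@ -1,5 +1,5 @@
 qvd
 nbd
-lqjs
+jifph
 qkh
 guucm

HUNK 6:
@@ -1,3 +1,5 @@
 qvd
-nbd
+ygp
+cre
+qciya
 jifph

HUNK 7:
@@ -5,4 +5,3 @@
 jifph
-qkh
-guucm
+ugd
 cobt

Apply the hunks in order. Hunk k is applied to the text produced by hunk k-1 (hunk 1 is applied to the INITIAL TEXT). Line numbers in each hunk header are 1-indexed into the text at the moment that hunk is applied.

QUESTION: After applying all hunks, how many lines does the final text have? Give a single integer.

Answer: 7

Derivation:
Hunk 1: at line 1 remove [ndqw,qxma] add [brnak,zsxam] -> 7 lines: qvd fdq brnak zsxam ssag guucm cobt
Hunk 2: at line 1 remove [fdq,brnak,zsxam] add [nbd,ubfp] -> 6 lines: qvd nbd ubfp ssag guucm cobt
Hunk 3: at line 1 remove [ubfp,ssag] add [vfr] -> 5 lines: qvd nbd vfr guucm cobt
Hunk 4: at line 1 remove [vfr] add [lqjs,qkh] -> 6 lines: qvd nbd lqjs qkh guucm cobt
Hunk 5: at line 1 remove [lqjs] add [jifph] -> 6 lines: qvd nbd jifph qkh guucm cobt
Hunk 6: at line 1 remove [nbd] add [ygp,cre,qciya] -> 8 lines: qvd ygp cre qciya jifph qkh guucm cobt
Hunk 7: at line 5 remove [qkh,guucm] add [ugd] -> 7 lines: qvd ygp cre qciya jifph ugd cobt
Final line count: 7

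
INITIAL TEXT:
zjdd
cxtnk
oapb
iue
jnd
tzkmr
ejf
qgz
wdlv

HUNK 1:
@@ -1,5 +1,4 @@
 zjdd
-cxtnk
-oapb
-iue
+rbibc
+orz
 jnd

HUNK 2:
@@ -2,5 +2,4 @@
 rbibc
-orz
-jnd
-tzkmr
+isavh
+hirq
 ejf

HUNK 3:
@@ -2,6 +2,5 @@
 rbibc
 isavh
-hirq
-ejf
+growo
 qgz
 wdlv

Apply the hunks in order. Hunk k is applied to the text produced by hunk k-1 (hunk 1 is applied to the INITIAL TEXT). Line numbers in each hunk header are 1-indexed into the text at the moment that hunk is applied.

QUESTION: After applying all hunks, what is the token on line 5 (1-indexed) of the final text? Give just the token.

Hunk 1: at line 1 remove [cxtnk,oapb,iue] add [rbibc,orz] -> 8 lines: zjdd rbibc orz jnd tzkmr ejf qgz wdlv
Hunk 2: at line 2 remove [orz,jnd,tzkmr] add [isavh,hirq] -> 7 lines: zjdd rbibc isavh hirq ejf qgz wdlv
Hunk 3: at line 2 remove [hirq,ejf] add [growo] -> 6 lines: zjdd rbibc isavh growo qgz wdlv
Final line 5: qgz

Answer: qgz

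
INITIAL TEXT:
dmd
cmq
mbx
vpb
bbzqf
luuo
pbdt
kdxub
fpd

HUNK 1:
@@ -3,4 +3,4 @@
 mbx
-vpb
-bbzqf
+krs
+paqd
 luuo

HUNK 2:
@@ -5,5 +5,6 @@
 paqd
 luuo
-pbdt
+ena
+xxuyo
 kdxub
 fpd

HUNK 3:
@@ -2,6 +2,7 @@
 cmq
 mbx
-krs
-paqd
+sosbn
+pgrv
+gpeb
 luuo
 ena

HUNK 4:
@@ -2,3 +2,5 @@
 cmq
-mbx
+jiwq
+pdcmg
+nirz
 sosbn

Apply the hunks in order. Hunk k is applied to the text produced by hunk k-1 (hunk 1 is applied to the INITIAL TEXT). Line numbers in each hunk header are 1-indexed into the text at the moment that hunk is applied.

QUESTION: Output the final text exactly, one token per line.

Hunk 1: at line 3 remove [vpb,bbzqf] add [krs,paqd] -> 9 lines: dmd cmq mbx krs paqd luuo pbdt kdxub fpd
Hunk 2: at line 5 remove [pbdt] add [ena,xxuyo] -> 10 lines: dmd cmq mbx krs paqd luuo ena xxuyo kdxub fpd
Hunk 3: at line 2 remove [krs,paqd] add [sosbn,pgrv,gpeb] -> 11 lines: dmd cmq mbx sosbn pgrv gpeb luuo ena xxuyo kdxub fpd
Hunk 4: at line 2 remove [mbx] add [jiwq,pdcmg,nirz] -> 13 lines: dmd cmq jiwq pdcmg nirz sosbn pgrv gpeb luuo ena xxuyo kdxub fpd

Answer: dmd
cmq
jiwq
pdcmg
nirz
sosbn
pgrv
gpeb
luuo
ena
xxuyo
kdxub
fpd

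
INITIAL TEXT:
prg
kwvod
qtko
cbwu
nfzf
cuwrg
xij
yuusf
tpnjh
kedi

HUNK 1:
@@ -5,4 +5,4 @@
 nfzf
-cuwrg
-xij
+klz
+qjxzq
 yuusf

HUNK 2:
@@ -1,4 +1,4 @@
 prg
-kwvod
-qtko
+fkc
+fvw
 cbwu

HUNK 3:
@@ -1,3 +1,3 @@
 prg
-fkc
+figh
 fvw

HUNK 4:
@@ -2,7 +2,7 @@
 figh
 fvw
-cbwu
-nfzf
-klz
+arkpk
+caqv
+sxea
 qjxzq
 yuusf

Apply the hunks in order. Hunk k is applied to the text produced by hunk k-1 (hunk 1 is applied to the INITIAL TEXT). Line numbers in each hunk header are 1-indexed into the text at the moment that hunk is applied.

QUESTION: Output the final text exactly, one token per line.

Hunk 1: at line 5 remove [cuwrg,xij] add [klz,qjxzq] -> 10 lines: prg kwvod qtko cbwu nfzf klz qjxzq yuusf tpnjh kedi
Hunk 2: at line 1 remove [kwvod,qtko] add [fkc,fvw] -> 10 lines: prg fkc fvw cbwu nfzf klz qjxzq yuusf tpnjh kedi
Hunk 3: at line 1 remove [fkc] add [figh] -> 10 lines: prg figh fvw cbwu nfzf klz qjxzq yuusf tpnjh kedi
Hunk 4: at line 2 remove [cbwu,nfzf,klz] add [arkpk,caqv,sxea] -> 10 lines: prg figh fvw arkpk caqv sxea qjxzq yuusf tpnjh kedi

Answer: prg
figh
fvw
arkpk
caqv
sxea
qjxzq
yuusf
tpnjh
kedi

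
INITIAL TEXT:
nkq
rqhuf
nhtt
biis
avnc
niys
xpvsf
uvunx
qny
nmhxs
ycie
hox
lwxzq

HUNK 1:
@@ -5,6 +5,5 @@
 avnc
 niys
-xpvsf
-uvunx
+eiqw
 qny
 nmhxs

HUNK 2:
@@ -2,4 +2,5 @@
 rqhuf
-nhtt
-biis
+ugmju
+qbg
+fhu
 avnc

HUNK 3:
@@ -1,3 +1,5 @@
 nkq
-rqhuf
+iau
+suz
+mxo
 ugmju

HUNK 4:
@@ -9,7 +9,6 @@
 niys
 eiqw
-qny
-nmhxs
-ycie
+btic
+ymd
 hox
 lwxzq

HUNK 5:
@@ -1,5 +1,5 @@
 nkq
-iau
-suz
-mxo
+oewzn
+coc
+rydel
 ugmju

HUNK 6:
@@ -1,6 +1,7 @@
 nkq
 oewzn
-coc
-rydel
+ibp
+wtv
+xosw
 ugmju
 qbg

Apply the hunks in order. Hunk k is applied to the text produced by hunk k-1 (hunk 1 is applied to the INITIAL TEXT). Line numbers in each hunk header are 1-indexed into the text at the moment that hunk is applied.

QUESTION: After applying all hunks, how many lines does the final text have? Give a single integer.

Answer: 15

Derivation:
Hunk 1: at line 5 remove [xpvsf,uvunx] add [eiqw] -> 12 lines: nkq rqhuf nhtt biis avnc niys eiqw qny nmhxs ycie hox lwxzq
Hunk 2: at line 2 remove [nhtt,biis] add [ugmju,qbg,fhu] -> 13 lines: nkq rqhuf ugmju qbg fhu avnc niys eiqw qny nmhxs ycie hox lwxzq
Hunk 3: at line 1 remove [rqhuf] add [iau,suz,mxo] -> 15 lines: nkq iau suz mxo ugmju qbg fhu avnc niys eiqw qny nmhxs ycie hox lwxzq
Hunk 4: at line 9 remove [qny,nmhxs,ycie] add [btic,ymd] -> 14 lines: nkq iau suz mxo ugmju qbg fhu avnc niys eiqw btic ymd hox lwxzq
Hunk 5: at line 1 remove [iau,suz,mxo] add [oewzn,coc,rydel] -> 14 lines: nkq oewzn coc rydel ugmju qbg fhu avnc niys eiqw btic ymd hox lwxzq
Hunk 6: at line 1 remove [coc,rydel] add [ibp,wtv,xosw] -> 15 lines: nkq oewzn ibp wtv xosw ugmju qbg fhu avnc niys eiqw btic ymd hox lwxzq
Final line count: 15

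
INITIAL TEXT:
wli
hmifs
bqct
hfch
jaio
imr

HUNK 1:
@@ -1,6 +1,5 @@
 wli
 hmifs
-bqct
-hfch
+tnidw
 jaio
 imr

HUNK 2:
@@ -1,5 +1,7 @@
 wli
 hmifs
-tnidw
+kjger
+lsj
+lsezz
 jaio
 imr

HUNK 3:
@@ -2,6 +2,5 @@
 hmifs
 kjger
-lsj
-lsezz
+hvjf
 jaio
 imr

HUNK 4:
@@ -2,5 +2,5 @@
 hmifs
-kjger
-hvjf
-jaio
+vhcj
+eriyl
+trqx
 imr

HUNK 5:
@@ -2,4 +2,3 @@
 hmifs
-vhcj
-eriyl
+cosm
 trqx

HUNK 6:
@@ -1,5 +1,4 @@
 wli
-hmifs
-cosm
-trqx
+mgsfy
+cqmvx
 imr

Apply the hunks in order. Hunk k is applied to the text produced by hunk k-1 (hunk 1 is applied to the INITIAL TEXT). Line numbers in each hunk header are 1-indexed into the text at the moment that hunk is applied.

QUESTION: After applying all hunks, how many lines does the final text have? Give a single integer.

Hunk 1: at line 1 remove [bqct,hfch] add [tnidw] -> 5 lines: wli hmifs tnidw jaio imr
Hunk 2: at line 1 remove [tnidw] add [kjger,lsj,lsezz] -> 7 lines: wli hmifs kjger lsj lsezz jaio imr
Hunk 3: at line 2 remove [lsj,lsezz] add [hvjf] -> 6 lines: wli hmifs kjger hvjf jaio imr
Hunk 4: at line 2 remove [kjger,hvjf,jaio] add [vhcj,eriyl,trqx] -> 6 lines: wli hmifs vhcj eriyl trqx imr
Hunk 5: at line 2 remove [vhcj,eriyl] add [cosm] -> 5 lines: wli hmifs cosm trqx imr
Hunk 6: at line 1 remove [hmifs,cosm,trqx] add [mgsfy,cqmvx] -> 4 lines: wli mgsfy cqmvx imr
Final line count: 4

Answer: 4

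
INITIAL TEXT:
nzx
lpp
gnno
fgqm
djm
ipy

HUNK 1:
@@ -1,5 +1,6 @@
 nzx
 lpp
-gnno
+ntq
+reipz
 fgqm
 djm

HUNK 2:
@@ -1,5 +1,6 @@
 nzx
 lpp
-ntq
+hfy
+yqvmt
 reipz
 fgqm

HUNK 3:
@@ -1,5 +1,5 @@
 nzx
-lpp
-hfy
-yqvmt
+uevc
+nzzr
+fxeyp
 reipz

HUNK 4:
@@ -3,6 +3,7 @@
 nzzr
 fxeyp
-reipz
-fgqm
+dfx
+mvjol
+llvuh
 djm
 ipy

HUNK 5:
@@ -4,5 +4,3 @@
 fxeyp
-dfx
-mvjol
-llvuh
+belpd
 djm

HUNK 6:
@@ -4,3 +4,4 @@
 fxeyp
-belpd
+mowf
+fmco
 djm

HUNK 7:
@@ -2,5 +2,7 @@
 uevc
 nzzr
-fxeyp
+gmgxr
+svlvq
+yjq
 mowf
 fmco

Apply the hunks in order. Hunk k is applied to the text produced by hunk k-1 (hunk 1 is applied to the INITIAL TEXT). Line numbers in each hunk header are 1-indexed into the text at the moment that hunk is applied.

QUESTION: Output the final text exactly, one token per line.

Hunk 1: at line 1 remove [gnno] add [ntq,reipz] -> 7 lines: nzx lpp ntq reipz fgqm djm ipy
Hunk 2: at line 1 remove [ntq] add [hfy,yqvmt] -> 8 lines: nzx lpp hfy yqvmt reipz fgqm djm ipy
Hunk 3: at line 1 remove [lpp,hfy,yqvmt] add [uevc,nzzr,fxeyp] -> 8 lines: nzx uevc nzzr fxeyp reipz fgqm djm ipy
Hunk 4: at line 3 remove [reipz,fgqm] add [dfx,mvjol,llvuh] -> 9 lines: nzx uevc nzzr fxeyp dfx mvjol llvuh djm ipy
Hunk 5: at line 4 remove [dfx,mvjol,llvuh] add [belpd] -> 7 lines: nzx uevc nzzr fxeyp belpd djm ipy
Hunk 6: at line 4 remove [belpd] add [mowf,fmco] -> 8 lines: nzx uevc nzzr fxeyp mowf fmco djm ipy
Hunk 7: at line 2 remove [fxeyp] add [gmgxr,svlvq,yjq] -> 10 lines: nzx uevc nzzr gmgxr svlvq yjq mowf fmco djm ipy

Answer: nzx
uevc
nzzr
gmgxr
svlvq
yjq
mowf
fmco
djm
ipy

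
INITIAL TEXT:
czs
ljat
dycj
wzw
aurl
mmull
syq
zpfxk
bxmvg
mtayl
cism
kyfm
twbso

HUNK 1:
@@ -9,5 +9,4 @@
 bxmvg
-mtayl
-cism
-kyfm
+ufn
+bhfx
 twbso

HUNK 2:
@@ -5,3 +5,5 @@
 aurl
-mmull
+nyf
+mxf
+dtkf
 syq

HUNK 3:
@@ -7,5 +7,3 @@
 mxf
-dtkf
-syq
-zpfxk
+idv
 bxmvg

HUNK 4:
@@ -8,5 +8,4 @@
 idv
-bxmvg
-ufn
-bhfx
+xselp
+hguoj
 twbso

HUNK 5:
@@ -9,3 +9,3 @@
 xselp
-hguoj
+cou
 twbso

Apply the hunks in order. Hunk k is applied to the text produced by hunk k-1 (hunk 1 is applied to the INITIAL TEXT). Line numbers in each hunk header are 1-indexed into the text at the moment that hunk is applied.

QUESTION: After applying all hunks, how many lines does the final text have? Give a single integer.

Hunk 1: at line 9 remove [mtayl,cism,kyfm] add [ufn,bhfx] -> 12 lines: czs ljat dycj wzw aurl mmull syq zpfxk bxmvg ufn bhfx twbso
Hunk 2: at line 5 remove [mmull] add [nyf,mxf,dtkf] -> 14 lines: czs ljat dycj wzw aurl nyf mxf dtkf syq zpfxk bxmvg ufn bhfx twbso
Hunk 3: at line 7 remove [dtkf,syq,zpfxk] add [idv] -> 12 lines: czs ljat dycj wzw aurl nyf mxf idv bxmvg ufn bhfx twbso
Hunk 4: at line 8 remove [bxmvg,ufn,bhfx] add [xselp,hguoj] -> 11 lines: czs ljat dycj wzw aurl nyf mxf idv xselp hguoj twbso
Hunk 5: at line 9 remove [hguoj] add [cou] -> 11 lines: czs ljat dycj wzw aurl nyf mxf idv xselp cou twbso
Final line count: 11

Answer: 11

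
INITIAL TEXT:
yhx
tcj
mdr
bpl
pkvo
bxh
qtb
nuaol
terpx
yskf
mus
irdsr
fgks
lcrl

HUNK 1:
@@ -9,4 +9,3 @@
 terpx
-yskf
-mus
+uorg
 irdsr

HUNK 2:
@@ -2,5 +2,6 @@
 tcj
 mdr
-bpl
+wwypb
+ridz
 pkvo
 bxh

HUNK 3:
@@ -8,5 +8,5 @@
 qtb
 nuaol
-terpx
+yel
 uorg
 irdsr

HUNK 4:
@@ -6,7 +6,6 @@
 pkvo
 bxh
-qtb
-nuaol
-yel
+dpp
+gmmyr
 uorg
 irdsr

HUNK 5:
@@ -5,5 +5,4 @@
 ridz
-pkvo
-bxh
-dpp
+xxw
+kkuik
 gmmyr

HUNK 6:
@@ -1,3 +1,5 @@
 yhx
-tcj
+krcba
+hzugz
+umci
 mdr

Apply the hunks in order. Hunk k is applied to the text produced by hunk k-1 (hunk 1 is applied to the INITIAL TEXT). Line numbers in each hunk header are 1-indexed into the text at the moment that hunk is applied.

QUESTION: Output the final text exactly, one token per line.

Hunk 1: at line 9 remove [yskf,mus] add [uorg] -> 13 lines: yhx tcj mdr bpl pkvo bxh qtb nuaol terpx uorg irdsr fgks lcrl
Hunk 2: at line 2 remove [bpl] add [wwypb,ridz] -> 14 lines: yhx tcj mdr wwypb ridz pkvo bxh qtb nuaol terpx uorg irdsr fgks lcrl
Hunk 3: at line 8 remove [terpx] add [yel] -> 14 lines: yhx tcj mdr wwypb ridz pkvo bxh qtb nuaol yel uorg irdsr fgks lcrl
Hunk 4: at line 6 remove [qtb,nuaol,yel] add [dpp,gmmyr] -> 13 lines: yhx tcj mdr wwypb ridz pkvo bxh dpp gmmyr uorg irdsr fgks lcrl
Hunk 5: at line 5 remove [pkvo,bxh,dpp] add [xxw,kkuik] -> 12 lines: yhx tcj mdr wwypb ridz xxw kkuik gmmyr uorg irdsr fgks lcrl
Hunk 6: at line 1 remove [tcj] add [krcba,hzugz,umci] -> 14 lines: yhx krcba hzugz umci mdr wwypb ridz xxw kkuik gmmyr uorg irdsr fgks lcrl

Answer: yhx
krcba
hzugz
umci
mdr
wwypb
ridz
xxw
kkuik
gmmyr
uorg
irdsr
fgks
lcrl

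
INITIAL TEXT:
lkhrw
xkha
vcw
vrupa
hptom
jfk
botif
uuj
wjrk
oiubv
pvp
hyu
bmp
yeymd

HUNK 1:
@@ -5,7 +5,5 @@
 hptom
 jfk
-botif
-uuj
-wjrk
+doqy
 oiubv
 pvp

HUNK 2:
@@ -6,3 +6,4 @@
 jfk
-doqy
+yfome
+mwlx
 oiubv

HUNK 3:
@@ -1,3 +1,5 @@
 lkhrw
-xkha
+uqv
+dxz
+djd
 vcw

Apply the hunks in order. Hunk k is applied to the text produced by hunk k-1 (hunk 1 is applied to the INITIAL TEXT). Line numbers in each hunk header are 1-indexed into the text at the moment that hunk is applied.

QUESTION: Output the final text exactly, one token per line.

Hunk 1: at line 5 remove [botif,uuj,wjrk] add [doqy] -> 12 lines: lkhrw xkha vcw vrupa hptom jfk doqy oiubv pvp hyu bmp yeymd
Hunk 2: at line 6 remove [doqy] add [yfome,mwlx] -> 13 lines: lkhrw xkha vcw vrupa hptom jfk yfome mwlx oiubv pvp hyu bmp yeymd
Hunk 3: at line 1 remove [xkha] add [uqv,dxz,djd] -> 15 lines: lkhrw uqv dxz djd vcw vrupa hptom jfk yfome mwlx oiubv pvp hyu bmp yeymd

Answer: lkhrw
uqv
dxz
djd
vcw
vrupa
hptom
jfk
yfome
mwlx
oiubv
pvp
hyu
bmp
yeymd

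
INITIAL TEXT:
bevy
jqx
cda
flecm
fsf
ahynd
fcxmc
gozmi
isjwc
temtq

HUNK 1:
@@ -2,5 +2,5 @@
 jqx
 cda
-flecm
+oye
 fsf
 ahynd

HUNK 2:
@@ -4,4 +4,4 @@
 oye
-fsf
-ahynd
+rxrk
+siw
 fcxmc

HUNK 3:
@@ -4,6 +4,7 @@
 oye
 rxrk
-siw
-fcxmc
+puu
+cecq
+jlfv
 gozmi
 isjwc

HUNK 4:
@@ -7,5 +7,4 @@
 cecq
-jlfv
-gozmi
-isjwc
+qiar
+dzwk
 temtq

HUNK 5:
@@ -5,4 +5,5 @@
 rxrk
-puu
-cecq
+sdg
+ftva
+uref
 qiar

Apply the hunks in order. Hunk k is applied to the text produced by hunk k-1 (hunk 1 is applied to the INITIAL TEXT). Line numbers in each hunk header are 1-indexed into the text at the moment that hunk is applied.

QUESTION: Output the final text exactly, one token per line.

Answer: bevy
jqx
cda
oye
rxrk
sdg
ftva
uref
qiar
dzwk
temtq

Derivation:
Hunk 1: at line 2 remove [flecm] add [oye] -> 10 lines: bevy jqx cda oye fsf ahynd fcxmc gozmi isjwc temtq
Hunk 2: at line 4 remove [fsf,ahynd] add [rxrk,siw] -> 10 lines: bevy jqx cda oye rxrk siw fcxmc gozmi isjwc temtq
Hunk 3: at line 4 remove [siw,fcxmc] add [puu,cecq,jlfv] -> 11 lines: bevy jqx cda oye rxrk puu cecq jlfv gozmi isjwc temtq
Hunk 4: at line 7 remove [jlfv,gozmi,isjwc] add [qiar,dzwk] -> 10 lines: bevy jqx cda oye rxrk puu cecq qiar dzwk temtq
Hunk 5: at line 5 remove [puu,cecq] add [sdg,ftva,uref] -> 11 lines: bevy jqx cda oye rxrk sdg ftva uref qiar dzwk temtq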